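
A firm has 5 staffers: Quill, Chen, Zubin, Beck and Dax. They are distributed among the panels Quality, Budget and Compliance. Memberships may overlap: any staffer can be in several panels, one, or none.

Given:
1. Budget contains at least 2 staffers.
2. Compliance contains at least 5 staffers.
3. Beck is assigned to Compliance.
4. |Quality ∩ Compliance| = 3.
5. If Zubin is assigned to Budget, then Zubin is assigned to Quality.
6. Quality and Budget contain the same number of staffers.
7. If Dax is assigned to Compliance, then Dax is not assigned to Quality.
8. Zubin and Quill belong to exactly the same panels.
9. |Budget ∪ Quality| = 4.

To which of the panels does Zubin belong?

Zubin: Budget, Compliance, Quality

From (3): Beck ∈ Compliance.
(2): only 5 candidates remain for Compliance, so all are in.
(7): Dax ∉ Quality.
Suppose Zubin ∉ Quality: no assignment then satisfies all the clues, so Zubin ∈ Quality.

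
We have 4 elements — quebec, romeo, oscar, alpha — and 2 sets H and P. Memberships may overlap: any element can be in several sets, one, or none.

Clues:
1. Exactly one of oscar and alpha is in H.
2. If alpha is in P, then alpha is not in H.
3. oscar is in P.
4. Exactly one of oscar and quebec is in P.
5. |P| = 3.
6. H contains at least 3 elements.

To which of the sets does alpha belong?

alpha: P

From (3): oscar ∈ P.
(4) (exactly one): quebec ∉ P.
(5): only 3 candidates remain for P, so all are in.
(2): alpha ∉ H.
(6): only 3 candidates remain for H, so all are in.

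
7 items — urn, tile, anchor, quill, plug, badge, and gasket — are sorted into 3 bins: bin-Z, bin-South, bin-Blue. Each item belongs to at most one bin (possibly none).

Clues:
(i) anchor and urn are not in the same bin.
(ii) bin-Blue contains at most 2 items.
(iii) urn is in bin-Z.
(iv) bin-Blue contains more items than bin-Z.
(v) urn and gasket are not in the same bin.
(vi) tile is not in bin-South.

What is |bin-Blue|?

2

From (iii): urn ∈ bin-Z.
From (vi): tile ∉ bin-South.
(i): anchor ∉ bin-Z.
(v): gasket ∉ bin-Z.
Suppose tile ∈ bin-Z: no assignment then satisfies all the clues, so tile ∉ bin-Z.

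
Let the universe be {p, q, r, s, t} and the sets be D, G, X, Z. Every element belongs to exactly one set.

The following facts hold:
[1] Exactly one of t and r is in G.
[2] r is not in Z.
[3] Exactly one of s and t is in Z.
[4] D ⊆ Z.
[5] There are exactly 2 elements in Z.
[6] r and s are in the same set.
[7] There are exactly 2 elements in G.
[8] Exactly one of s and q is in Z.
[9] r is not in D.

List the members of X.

X = {p}

From (2): r ∉ Z.
From (9): r ∉ D.
(6): s matches r: s ∉ D.
(6): s matches r: s ∉ Z.
(8) (exactly one): q ∈ Z.
(3) (exactly one): t ∈ Z.
(5): Z already has 2, so the rest are out.
(1) (exactly one): r ∈ G.
(4) contrapositive: p ∉ D.
(6): s matches r: s ∈ G.
(7): G already has 2, so the rest are out.
Only one set left: p ∈ X.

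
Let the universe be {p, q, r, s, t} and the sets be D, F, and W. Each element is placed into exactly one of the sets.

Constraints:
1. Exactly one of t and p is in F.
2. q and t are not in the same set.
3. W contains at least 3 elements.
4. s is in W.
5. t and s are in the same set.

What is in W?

From (4): s ∈ W.
(5): t matches s: t ∉ D.
(5): t matches s: t ∉ F.
(5): t matches s: t ∈ W.
(1) (exactly one): p ∈ F.
(2): q ∉ W.
(3): only 3 candidates remain for W, so all are in.

W = {r, s, t}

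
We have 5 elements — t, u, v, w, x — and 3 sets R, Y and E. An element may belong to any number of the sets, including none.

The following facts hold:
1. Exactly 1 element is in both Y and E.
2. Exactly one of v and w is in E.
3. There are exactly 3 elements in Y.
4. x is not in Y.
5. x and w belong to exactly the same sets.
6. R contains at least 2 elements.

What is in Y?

Y = {t, u, v}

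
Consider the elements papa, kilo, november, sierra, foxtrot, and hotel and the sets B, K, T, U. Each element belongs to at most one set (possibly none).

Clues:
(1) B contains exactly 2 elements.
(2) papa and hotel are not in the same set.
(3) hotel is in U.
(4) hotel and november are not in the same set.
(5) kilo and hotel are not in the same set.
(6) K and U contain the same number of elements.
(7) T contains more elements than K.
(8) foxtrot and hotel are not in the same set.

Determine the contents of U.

From (3): hotel ∈ U.
(2): papa ∉ U.
(4): november ∉ U.
(5): kilo ∉ U.
(8): foxtrot ∉ U.
Suppose sierra ∈ U: no assignment then satisfies all the clues, so sierra ∉ U.

U = {hotel}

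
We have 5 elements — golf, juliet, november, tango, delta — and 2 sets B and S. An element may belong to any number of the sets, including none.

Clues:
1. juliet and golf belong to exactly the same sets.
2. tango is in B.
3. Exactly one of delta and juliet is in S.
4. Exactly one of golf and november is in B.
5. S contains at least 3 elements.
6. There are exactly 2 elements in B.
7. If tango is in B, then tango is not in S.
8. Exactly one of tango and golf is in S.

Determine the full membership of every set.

B = {november, tango}; S = {golf, juliet, november}

From (2): tango ∈ B.
(7): tango ∉ S.
(8) (exactly one): golf ∈ S.
(1): juliet matches golf: juliet ∈ S.
(3) (exactly one): delta ∉ S.
(5): only 3 candidates remain for S, so all are in.
Suppose golf ∈ B: no assignment then satisfies all the clues, so golf ∉ B.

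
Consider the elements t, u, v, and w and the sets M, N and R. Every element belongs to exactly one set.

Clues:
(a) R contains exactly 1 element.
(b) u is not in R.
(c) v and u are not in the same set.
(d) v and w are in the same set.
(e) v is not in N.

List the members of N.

N = {u}

From (b): u ∉ R.
From (e): v ∉ N.
(d): w matches v: w ∉ N.
Suppose t ∈ N: no assignment then satisfies all the clues, so t ∉ N.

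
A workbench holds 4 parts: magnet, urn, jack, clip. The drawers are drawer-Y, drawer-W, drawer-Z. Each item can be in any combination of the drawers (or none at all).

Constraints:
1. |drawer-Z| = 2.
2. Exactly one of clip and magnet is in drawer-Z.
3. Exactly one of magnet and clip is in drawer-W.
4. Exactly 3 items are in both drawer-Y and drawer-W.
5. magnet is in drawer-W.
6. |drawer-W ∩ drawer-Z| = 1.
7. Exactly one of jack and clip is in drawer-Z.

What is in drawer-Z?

drawer-Z = {clip, urn}

From (5): magnet ∈ drawer-W.
(3) (exactly one): clip ∉ drawer-W.
Suppose magnet ∈ drawer-Z: no assignment then satisfies all the clues, so magnet ∉ drawer-Z.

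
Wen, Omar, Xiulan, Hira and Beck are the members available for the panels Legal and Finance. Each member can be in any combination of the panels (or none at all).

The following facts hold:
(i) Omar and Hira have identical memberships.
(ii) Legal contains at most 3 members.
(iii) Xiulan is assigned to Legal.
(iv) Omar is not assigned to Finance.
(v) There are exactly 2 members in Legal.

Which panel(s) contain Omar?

From (iii): Xiulan ∈ Legal.
From (iv): Omar ∉ Finance.
(i): Hira matches Omar: Hira ∉ Finance.
Suppose Omar ∈ Legal: no assignment then satisfies all the clues, so Omar ∉ Legal.

Omar: none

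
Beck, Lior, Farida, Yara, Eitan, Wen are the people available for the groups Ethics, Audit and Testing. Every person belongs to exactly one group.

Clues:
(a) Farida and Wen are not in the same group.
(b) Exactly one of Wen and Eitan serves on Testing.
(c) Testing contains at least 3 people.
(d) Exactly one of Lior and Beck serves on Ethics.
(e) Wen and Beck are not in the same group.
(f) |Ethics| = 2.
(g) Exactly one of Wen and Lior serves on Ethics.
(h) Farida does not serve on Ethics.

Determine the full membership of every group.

Ethics = {Lior, Yara}; Audit = {Wen}; Testing = {Beck, Eitan, Farida}

From (h): Farida ∉ Ethics.
Suppose Beck ∈ Ethics: no assignment then satisfies all the clues, so Beck ∉ Ethics.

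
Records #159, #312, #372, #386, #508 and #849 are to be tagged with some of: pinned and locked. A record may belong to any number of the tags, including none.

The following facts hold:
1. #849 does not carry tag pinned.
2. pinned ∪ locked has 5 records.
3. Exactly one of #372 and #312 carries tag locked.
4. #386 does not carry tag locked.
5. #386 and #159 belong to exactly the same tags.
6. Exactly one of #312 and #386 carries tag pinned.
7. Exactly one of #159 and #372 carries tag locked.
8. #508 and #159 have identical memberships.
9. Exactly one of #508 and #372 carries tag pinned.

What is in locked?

locked = {#372, #849}

From (1): #849 ∉ pinned.
From (4): #386 ∉ locked.
(5): #159 matches #386: #159 ∉ locked.
(7) (exactly one): #372 ∈ locked.
(8): #508 matches #159: #508 ∉ locked.
(3) (exactly one): #312 ∉ locked.
Suppose #849 ∉ locked: no assignment then satisfies all the clues, so #849 ∈ locked.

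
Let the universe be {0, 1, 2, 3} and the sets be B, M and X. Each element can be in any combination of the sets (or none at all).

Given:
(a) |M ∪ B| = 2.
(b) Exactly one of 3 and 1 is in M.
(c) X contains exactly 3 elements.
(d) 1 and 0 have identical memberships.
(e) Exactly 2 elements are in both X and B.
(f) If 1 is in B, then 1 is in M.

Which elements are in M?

M = {0, 1}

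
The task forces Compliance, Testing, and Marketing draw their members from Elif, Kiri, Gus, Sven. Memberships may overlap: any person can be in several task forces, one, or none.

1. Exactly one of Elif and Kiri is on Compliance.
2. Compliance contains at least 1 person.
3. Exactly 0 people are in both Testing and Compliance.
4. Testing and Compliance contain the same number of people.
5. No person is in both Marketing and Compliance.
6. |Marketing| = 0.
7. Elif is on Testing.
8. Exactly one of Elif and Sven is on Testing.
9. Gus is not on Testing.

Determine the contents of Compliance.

Compliance = {Kiri}

From (7): Elif ∈ Testing.
From (9): Gus ∉ Testing.
(6): Marketing already has 0, so the rest are out.
(8) (exactly one): Sven ∉ Testing.
Suppose Elif ∈ Compliance: no assignment then satisfies all the clues, so Elif ∉ Compliance.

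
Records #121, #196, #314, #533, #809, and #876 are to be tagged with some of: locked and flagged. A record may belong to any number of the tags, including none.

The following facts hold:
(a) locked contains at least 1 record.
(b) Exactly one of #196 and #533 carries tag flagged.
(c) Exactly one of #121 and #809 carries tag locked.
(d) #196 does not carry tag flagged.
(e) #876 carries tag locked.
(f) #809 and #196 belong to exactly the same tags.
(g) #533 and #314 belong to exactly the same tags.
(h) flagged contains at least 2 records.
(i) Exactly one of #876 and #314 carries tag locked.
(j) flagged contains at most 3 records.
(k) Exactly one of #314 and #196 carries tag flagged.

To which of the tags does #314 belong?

From (d): #196 ∉ flagged.
From (e): #876 ∈ locked.
(b) (exactly one): #533 ∈ flagged.
(f): #809 matches #196: #809 ∉ flagged.
(g): #314 matches #533: #314 ∈ flagged.
(i) (exactly one): #314 ∉ locked.
(g): #533 matches #314: #533 ∉ locked.

#314: flagged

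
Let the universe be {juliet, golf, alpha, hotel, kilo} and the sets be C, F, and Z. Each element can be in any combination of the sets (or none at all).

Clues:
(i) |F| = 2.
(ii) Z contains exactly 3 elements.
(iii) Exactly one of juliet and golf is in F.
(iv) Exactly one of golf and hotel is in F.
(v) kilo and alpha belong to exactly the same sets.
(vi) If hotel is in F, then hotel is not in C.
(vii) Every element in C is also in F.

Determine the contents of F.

F = {hotel, juliet}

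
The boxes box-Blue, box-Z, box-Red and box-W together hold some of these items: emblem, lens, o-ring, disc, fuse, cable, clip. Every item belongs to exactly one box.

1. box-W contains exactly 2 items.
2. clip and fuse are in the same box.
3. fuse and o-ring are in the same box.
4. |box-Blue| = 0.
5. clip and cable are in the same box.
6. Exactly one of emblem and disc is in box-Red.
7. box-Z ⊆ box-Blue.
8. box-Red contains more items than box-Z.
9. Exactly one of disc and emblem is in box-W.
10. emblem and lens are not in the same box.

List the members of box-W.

box-W = {disc, lens}

(4): box-Blue already has 0, so the rest are out.
(7) contrapositive: emblem ∉ box-Z.
(7) contrapositive: lens ∉ box-Z.
(7) contrapositive: o-ring ∉ box-Z.
(7) contrapositive: disc ∉ box-Z.
(7) contrapositive: fuse ∉ box-Z.
(7) contrapositive: cable ∉ box-Z.
(7) contrapositive: clip ∉ box-Z.
Suppose emblem ∈ box-W: no assignment then satisfies all the clues, so emblem ∉ box-W.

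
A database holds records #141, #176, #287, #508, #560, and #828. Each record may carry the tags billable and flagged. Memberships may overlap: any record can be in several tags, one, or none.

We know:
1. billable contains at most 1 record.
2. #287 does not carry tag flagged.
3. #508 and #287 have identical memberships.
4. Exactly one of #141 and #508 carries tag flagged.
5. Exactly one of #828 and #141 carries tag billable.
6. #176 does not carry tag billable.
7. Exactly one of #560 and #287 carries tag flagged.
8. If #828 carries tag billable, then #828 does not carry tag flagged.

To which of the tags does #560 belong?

From (2): #287 ∉ flagged.
From (6): #176 ∉ billable.
(3): #508 matches #287: #508 ∉ flagged.
(4) (exactly one): #141 ∈ flagged.
(7) (exactly one): #560 ∈ flagged.
Suppose #560 ∈ billable: no assignment then satisfies all the clues, so #560 ∉ billable.

#560: flagged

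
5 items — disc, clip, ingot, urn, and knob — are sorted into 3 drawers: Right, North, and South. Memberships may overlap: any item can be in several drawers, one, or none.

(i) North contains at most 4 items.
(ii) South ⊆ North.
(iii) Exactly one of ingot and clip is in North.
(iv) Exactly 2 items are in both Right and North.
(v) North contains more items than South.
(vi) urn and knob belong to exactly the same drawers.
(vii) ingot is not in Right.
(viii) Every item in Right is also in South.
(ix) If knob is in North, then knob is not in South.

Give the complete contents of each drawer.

Right = {clip, disc}; North = {clip, disc, knob, urn}; South = {clip, disc}

From (vii): ingot ∉ Right.
Suppose disc ∉ Right: no assignment then satisfies all the clues, so disc ∈ Right.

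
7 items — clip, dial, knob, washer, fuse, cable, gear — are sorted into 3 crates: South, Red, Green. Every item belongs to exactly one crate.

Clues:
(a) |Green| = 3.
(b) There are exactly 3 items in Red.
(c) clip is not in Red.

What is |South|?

1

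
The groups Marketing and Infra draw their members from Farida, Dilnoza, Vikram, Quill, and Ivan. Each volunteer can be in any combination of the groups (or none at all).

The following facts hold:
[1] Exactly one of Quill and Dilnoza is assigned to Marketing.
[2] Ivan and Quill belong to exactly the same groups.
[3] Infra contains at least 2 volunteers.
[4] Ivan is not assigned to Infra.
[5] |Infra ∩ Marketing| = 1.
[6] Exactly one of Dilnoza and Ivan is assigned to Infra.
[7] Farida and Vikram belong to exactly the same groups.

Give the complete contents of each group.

Marketing = {Dilnoza}; Infra = {Dilnoza, Farida, Vikram}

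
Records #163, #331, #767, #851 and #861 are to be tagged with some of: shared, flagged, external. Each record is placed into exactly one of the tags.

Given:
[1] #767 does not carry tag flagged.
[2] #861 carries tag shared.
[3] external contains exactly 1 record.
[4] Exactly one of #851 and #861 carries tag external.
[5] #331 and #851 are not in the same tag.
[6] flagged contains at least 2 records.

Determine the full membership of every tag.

From (1): #767 ∉ flagged.
From (2): #861 ∈ shared.
(4) (exactly one): #851 ∈ external.
(5): #331 ∉ external.
(6): only 2 candidates remain for flagged, so all are in.
(3): external already has 1, so the rest are out.
Only one tag left: #767 ∈ shared.

shared = {#767, #861}; flagged = {#163, #331}; external = {#851}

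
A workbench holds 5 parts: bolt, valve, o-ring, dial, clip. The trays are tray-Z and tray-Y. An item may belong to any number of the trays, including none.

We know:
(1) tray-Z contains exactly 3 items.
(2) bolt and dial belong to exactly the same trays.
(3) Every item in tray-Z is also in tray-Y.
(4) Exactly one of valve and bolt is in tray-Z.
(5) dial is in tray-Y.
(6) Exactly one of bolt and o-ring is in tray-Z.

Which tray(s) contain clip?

From (5): dial ∈ tray-Y.
(2): bolt matches dial: bolt ∈ tray-Y.
Suppose clip ∉ tray-Z: no assignment then satisfies all the clues, so clip ∈ tray-Z.

clip: tray-Y, tray-Z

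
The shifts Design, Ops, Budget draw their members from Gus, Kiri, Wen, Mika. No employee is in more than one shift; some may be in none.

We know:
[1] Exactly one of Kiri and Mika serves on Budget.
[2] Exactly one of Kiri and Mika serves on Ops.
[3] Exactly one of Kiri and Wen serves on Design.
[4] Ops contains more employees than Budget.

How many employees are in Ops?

2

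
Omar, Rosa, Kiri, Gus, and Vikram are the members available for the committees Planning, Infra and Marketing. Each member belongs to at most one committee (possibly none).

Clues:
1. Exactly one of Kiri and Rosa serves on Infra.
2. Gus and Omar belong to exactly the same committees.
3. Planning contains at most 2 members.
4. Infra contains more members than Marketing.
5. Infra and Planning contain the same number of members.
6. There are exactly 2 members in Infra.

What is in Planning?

Planning = {Gus, Omar}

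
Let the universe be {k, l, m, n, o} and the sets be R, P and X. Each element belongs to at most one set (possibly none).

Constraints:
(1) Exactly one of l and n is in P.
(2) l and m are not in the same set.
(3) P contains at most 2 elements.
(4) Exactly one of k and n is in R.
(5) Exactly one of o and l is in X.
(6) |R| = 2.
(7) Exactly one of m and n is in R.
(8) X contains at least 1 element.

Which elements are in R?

R = {k, m}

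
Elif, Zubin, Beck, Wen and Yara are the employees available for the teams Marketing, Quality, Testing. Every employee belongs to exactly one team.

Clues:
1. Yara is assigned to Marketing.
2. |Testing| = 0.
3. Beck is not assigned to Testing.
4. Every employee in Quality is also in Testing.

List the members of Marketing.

Marketing = {Beck, Elif, Wen, Yara, Zubin}

From (1): Yara ∈ Marketing.
From (3): Beck ∉ Testing.
(2): Testing already has 0, so the rest are out.
(4) contrapositive: Elif ∉ Quality.
(4) contrapositive: Zubin ∉ Quality.
(4) contrapositive: Beck ∉ Quality.
(4) contrapositive: Wen ∉ Quality.
Only one team left: Elif ∈ Marketing.
Only one team left: Zubin ∈ Marketing.
Only one team left: Beck ∈ Marketing.
Only one team left: Wen ∈ Marketing.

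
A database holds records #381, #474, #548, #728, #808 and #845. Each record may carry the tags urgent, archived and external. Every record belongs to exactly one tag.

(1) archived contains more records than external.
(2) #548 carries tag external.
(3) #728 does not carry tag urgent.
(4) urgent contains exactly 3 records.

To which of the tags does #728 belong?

#728: archived

From (2): #548 ∈ external.
From (3): #728 ∉ urgent.
Suppose #728 ∉ archived: no assignment then satisfies all the clues, so #728 ∈ archived.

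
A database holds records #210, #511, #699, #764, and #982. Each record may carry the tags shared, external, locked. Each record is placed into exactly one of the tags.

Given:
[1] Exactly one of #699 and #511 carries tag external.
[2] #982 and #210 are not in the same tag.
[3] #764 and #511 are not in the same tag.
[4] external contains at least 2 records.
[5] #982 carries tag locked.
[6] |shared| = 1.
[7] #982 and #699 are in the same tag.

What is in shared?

From (5): #982 ∈ locked.
(2): #210 ∉ locked.
(7): #699 matches #982: #699 ∉ shared.
(7): #699 matches #982: #699 ∉ external.
(7): #699 matches #982: #699 ∈ locked.
(1) (exactly one): #511 ∈ external.
(3): #764 ∉ external.
(4): only 2 candidates remain for external, so all are in.
(6): only 1 candidates remain for shared, so all are in.

shared = {#764}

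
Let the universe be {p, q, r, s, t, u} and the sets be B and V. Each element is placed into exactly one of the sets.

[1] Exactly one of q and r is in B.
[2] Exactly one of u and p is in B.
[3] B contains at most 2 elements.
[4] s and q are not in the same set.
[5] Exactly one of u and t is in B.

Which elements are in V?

V = {p, r, s, t}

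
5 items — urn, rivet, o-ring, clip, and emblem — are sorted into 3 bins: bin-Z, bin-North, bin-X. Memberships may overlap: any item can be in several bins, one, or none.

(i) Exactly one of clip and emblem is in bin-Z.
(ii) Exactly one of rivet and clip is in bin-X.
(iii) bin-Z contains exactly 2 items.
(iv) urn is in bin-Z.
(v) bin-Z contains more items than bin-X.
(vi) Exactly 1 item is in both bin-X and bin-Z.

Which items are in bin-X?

bin-X = {clip}

From (iv): urn ∈ bin-Z.
Suppose urn ∈ bin-X: no assignment then satisfies all the clues, so urn ∉ bin-X.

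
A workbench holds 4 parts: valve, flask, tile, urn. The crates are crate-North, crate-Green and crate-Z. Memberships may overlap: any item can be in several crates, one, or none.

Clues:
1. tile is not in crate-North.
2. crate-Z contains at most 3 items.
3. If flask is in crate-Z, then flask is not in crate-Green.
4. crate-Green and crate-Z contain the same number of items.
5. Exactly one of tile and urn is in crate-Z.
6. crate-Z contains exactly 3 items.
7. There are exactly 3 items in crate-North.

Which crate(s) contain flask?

flask: crate-North, crate-Z

From (1): tile ∉ crate-North.
(7): only 3 candidates remain for crate-North, so all are in.
Suppose flask ∈ crate-Green: no assignment then satisfies all the clues, so flask ∉ crate-Green.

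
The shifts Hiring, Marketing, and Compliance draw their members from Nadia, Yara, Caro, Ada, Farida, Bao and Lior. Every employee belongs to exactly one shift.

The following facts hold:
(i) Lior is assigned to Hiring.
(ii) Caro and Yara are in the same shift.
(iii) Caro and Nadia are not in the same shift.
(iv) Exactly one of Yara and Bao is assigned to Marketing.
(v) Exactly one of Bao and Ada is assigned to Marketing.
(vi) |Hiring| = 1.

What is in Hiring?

From (i): Lior ∈ Hiring.
(vi): Hiring already has 1, so the rest are out.

Hiring = {Lior}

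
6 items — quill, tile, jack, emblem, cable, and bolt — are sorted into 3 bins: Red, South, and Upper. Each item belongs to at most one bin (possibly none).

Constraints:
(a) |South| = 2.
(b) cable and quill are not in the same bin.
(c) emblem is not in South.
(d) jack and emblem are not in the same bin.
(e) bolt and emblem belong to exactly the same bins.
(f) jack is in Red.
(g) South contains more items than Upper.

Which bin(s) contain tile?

tile: South

From (c): emblem ∉ South.
From (f): jack ∈ Red.
(d): emblem ∉ Red.
(e): bolt matches emblem: bolt ∉ Red.
(e): bolt matches emblem: bolt ∉ South.
Suppose tile ∈ Red: no assignment then satisfies all the clues, so tile ∉ Red.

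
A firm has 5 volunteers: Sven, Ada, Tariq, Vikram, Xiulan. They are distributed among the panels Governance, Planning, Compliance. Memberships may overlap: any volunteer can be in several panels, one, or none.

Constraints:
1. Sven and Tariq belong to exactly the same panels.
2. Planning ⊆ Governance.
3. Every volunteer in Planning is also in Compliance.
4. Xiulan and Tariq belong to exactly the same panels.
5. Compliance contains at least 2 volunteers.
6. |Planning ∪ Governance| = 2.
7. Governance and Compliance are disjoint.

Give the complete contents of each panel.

Governance = {Ada, Vikram}; Planning = {}; Compliance = {Sven, Tariq, Xiulan}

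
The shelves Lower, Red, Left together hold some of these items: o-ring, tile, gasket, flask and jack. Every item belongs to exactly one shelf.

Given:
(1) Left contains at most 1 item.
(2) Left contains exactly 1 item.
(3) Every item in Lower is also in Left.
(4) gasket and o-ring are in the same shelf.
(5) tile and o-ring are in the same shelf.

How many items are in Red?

4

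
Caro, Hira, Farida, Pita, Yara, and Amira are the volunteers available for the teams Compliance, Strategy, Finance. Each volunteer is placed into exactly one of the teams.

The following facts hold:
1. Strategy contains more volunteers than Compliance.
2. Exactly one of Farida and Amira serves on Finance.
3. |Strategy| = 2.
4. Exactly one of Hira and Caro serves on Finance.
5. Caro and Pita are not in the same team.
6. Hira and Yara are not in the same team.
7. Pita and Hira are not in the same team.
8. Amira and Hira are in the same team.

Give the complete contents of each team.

Compliance = {Pita}; Strategy = {Amira, Hira}; Finance = {Caro, Farida, Yara}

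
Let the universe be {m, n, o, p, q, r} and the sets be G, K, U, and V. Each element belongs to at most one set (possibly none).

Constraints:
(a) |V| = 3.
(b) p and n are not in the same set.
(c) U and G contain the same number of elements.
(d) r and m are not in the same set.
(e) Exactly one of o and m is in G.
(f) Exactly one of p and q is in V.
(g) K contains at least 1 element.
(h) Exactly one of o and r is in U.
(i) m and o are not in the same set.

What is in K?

K = {p}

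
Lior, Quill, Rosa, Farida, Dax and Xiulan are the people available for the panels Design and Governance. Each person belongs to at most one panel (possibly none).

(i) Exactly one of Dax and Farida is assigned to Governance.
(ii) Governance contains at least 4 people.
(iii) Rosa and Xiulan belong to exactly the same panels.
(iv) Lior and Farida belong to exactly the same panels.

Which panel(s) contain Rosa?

Rosa: Governance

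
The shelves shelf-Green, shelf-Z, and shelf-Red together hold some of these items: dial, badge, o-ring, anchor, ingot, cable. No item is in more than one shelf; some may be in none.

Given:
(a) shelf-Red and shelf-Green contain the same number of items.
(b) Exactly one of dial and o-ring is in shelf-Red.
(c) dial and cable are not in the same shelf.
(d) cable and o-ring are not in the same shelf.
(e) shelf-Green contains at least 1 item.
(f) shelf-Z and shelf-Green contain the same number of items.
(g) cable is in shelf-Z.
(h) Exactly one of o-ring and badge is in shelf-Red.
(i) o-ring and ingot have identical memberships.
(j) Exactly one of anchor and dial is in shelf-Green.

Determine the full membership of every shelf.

shelf-Green = {badge, dial}; shelf-Z = {anchor, cable}; shelf-Red = {ingot, o-ring}

From (g): cable ∈ shelf-Z.
(c): dial ∉ shelf-Z.
(d): o-ring ∉ shelf-Z.
(i): ingot matches o-ring: ingot ∉ shelf-Z.
Suppose dial ∉ shelf-Green: no assignment then satisfies all the clues, so dial ∈ shelf-Green.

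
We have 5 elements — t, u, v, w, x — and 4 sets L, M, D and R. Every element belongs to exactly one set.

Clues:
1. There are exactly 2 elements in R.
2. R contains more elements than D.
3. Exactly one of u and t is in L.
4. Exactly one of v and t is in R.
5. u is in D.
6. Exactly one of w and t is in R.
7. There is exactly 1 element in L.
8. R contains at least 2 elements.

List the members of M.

M = {x}

From (5): u ∈ D.
(3) (exactly one): t ∈ L.
(4) (exactly one): v ∈ R.
(6) (exactly one): w ∈ R.
(7): L already has 1, so the rest are out.
(1): R already has 2, so the rest are out.
Suppose x ∉ M: no assignment then satisfies all the clues, so x ∈ M.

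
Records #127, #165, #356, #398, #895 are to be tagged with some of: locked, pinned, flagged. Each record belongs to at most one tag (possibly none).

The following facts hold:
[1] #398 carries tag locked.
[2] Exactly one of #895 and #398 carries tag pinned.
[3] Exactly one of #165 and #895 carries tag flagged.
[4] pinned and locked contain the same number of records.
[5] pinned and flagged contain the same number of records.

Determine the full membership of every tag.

From (1): #398 ∈ locked.
(2) (exactly one): #895 ∈ pinned.
(3) (exactly one): #165 ∈ flagged.
Suppose #127 ∈ locked: no assignment then satisfies all the clues, so #127 ∉ locked.

locked = {#398}; pinned = {#895}; flagged = {#165}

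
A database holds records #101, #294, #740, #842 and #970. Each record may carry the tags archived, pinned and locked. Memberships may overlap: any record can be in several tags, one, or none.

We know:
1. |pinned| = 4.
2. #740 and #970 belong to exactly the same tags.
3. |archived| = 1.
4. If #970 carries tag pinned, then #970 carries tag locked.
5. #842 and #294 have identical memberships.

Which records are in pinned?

pinned = {#294, #740, #842, #970}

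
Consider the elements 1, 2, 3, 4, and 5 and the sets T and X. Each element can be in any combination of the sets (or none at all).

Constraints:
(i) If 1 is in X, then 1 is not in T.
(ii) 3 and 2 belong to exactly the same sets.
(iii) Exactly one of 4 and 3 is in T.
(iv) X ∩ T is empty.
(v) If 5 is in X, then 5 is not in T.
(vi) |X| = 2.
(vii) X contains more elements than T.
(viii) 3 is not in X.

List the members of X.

X = {1, 5}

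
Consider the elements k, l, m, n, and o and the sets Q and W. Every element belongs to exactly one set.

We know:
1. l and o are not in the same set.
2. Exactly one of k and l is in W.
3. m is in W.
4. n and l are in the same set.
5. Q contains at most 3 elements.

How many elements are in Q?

2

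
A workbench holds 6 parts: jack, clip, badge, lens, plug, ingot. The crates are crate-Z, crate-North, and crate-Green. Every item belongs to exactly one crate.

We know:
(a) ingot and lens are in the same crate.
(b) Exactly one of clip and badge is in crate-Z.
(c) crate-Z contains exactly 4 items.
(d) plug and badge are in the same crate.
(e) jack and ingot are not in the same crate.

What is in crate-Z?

crate-Z = {badge, ingot, lens, plug}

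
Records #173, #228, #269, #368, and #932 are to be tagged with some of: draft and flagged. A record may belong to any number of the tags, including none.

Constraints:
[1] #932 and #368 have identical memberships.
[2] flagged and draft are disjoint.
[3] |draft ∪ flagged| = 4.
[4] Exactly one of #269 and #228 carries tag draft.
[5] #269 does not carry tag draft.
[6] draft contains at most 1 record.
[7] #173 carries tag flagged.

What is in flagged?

flagged = {#173, #368, #932}

From (5): #269 ∉ draft.
From (7): #173 ∈ flagged.
(2) (disjoint): #173 ∉ draft.
(4) (exactly one): #228 ∈ draft.
(6): draft already has 1, so the rest are out.
(2) (disjoint): #228 ∉ flagged.
Suppose #269 ∈ flagged: no assignment then satisfies all the clues, so #269 ∉ flagged.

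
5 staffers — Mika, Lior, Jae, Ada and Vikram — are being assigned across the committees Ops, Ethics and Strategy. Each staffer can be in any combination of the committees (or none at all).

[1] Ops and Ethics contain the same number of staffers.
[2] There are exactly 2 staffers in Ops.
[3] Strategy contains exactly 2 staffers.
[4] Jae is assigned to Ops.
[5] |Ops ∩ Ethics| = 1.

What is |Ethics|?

2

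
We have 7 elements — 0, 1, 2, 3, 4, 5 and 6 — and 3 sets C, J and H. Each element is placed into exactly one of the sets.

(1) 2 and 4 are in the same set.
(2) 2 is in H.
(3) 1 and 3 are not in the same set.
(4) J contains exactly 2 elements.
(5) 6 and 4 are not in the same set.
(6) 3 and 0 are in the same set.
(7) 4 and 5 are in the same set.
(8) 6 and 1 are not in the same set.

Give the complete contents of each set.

C = {6}; J = {0, 3}; H = {1, 2, 4, 5}

From (2): 2 ∈ H.
(1): 4 matches 2: 4 ∉ C.
(1): 4 matches 2: 4 ∉ J.
(1): 4 matches 2: 4 ∈ H.
(5): 6 ∉ H.
(7): 5 matches 4: 5 ∉ C.
(7): 5 matches 4: 5 ∉ J.
(7): 5 matches 4: 5 ∈ H.
Suppose 0 ∈ C: no assignment then satisfies all the clues, so 0 ∉ C.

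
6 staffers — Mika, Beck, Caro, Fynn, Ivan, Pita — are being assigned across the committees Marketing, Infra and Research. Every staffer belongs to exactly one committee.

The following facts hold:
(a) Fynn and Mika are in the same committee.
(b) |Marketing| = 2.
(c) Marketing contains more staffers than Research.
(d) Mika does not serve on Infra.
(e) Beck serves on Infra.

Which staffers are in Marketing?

Marketing = {Fynn, Mika}

From (d): Mika ∉ Infra.
From (e): Beck ∈ Infra.
(a): Fynn matches Mika: Fynn ∉ Infra.
Suppose Mika ∉ Marketing: no assignment then satisfies all the clues, so Mika ∈ Marketing.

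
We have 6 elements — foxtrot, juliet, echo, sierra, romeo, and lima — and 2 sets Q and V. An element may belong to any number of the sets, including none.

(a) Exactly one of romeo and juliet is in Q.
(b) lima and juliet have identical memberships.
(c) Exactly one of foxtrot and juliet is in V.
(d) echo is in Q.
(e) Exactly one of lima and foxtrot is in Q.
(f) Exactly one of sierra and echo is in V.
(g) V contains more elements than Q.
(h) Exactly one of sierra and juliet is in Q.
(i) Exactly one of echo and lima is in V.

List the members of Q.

Q = {echo, juliet, lima}

From (d): echo ∈ Q.
Suppose foxtrot ∈ Q: no assignment then satisfies all the clues, so foxtrot ∉ Q.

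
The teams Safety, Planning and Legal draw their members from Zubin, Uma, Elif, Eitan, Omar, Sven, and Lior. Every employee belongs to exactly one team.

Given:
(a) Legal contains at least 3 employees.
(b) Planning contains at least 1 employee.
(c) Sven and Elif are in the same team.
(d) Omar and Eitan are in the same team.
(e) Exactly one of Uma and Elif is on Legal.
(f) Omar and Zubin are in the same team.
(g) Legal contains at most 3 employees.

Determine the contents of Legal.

Legal = {Elif, Lior, Sven}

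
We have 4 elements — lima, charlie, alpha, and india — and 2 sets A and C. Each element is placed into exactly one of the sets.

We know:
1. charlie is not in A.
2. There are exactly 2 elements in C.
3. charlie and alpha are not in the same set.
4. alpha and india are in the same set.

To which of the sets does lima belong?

lima: C

From (1): charlie ∉ A.
Only one set left: charlie ∈ C.
(3): alpha ∉ C.
(4): india matches alpha: india ∉ C.
Only one set left: alpha ∈ A.
Only one set left: india ∈ A.
(2): only 2 candidates remain for C, so all are in.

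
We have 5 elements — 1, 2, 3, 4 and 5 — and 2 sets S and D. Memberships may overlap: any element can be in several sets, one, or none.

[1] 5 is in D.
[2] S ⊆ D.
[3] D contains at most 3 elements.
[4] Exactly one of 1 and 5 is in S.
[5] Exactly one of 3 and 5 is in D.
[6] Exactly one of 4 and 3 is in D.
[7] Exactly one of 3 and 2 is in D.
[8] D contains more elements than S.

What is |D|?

From (1): 5 ∈ D.
(5) (exactly one): 3 ∉ D.
(6) (exactly one): 4 ∈ D.
(7) (exactly one): 2 ∈ D.
(2) contrapositive: 3 ∉ S.
(3): D already has 3, so the rest are out.
(2) contrapositive: 1 ∉ S.
(4) (exactly one): 5 ∈ S.

3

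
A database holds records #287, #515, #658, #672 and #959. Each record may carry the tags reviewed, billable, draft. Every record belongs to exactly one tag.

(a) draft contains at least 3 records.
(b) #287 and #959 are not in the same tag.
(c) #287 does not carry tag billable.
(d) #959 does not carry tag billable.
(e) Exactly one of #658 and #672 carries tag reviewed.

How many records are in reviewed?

2

From (c): #287 ∉ billable.
From (d): #959 ∉ billable.
Suppose #515 ∈ reviewed: no assignment then satisfies all the clues, so #515 ∉ reviewed.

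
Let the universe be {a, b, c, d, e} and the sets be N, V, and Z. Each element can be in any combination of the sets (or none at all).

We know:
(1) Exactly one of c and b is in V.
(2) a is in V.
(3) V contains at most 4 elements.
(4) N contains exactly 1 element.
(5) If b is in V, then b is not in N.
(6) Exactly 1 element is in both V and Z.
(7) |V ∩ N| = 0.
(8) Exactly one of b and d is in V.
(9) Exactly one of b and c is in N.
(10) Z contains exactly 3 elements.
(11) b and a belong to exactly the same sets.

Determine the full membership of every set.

N = {c}; V = {a, b, e}; Z = {c, d, e}

From (2): a ∈ V.
(11): b matches a: b ∈ V.
(1) (exactly one): c ∉ V.
(5): b ∉ N.
(8) (exactly one): d ∉ V.
(9) (exactly one): c ∈ N.
(11): a matches b: a ∉ N.
(4): N already has 1, so the rest are out.
Suppose a ∈ Z: no assignment then satisfies all the clues, so a ∉ Z.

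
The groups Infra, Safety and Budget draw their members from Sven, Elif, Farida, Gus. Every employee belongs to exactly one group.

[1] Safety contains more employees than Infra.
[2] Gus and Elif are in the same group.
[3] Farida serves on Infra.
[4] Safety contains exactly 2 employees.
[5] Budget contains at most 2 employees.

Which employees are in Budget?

Budget = {Sven}

From (3): Farida ∈ Infra.
Suppose Sven ∉ Budget: no assignment then satisfies all the clues, so Sven ∈ Budget.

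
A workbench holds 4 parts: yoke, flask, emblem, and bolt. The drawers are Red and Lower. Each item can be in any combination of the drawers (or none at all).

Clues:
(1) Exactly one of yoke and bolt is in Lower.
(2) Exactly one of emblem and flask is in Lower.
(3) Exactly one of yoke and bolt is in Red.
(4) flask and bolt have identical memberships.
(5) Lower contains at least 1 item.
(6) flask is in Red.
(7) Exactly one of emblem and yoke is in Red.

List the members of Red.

From (6): flask ∈ Red.
(4): bolt matches flask: bolt ∈ Red.
(3) (exactly one): yoke ∉ Red.
(7) (exactly one): emblem ∈ Red.

Red = {bolt, emblem, flask}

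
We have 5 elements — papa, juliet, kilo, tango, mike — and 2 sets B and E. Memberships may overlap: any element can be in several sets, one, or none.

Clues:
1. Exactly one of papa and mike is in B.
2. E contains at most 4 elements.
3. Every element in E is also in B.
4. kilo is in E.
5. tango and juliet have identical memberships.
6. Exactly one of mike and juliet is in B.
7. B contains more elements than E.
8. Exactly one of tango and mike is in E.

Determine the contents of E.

E = {juliet, kilo, tango}

From (4): kilo ∈ E.
(3) with kilo ∈ E: kilo ∈ B.
Suppose papa ∈ E: no assignment then satisfies all the clues, so papa ∉ E.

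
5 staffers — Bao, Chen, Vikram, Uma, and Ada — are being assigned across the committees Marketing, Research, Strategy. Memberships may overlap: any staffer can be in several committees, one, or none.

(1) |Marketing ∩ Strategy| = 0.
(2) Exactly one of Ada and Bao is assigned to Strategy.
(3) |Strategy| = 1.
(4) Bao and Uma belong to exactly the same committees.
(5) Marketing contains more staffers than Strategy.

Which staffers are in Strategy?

Strategy = {Ada}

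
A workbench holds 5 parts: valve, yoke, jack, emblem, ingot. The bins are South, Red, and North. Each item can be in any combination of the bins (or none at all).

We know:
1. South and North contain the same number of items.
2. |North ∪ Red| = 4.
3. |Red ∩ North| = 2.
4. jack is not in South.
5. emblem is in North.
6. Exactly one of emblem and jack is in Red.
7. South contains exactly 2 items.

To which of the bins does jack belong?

jack: none

From (4): jack ∉ South.
From (5): emblem ∈ North.
Suppose jack ∈ Red: no assignment then satisfies all the clues, so jack ∉ Red.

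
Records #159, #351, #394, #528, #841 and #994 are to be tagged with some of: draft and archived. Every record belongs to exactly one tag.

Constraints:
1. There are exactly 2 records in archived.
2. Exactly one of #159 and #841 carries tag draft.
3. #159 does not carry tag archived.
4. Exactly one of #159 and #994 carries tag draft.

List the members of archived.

archived = {#841, #994}

From (3): #159 ∉ archived.
Only one tag left: #159 ∈ draft.
(2) (exactly one): #841 ∉ draft.
(4) (exactly one): #994 ∉ draft.
Only one tag left: #841 ∈ archived.
Only one tag left: #994 ∈ archived.
(1): archived already has 2, so the rest are out.
Only one tag left: #351 ∈ draft.
Only one tag left: #394 ∈ draft.
Only one tag left: #528 ∈ draft.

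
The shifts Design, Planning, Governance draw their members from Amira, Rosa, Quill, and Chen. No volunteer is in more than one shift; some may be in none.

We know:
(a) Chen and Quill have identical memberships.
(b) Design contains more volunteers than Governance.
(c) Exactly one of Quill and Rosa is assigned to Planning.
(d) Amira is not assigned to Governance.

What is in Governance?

Governance = {}

From (d): Amira ∉ Governance.
Suppose Rosa ∈ Governance: no assignment then satisfies all the clues, so Rosa ∉ Governance.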